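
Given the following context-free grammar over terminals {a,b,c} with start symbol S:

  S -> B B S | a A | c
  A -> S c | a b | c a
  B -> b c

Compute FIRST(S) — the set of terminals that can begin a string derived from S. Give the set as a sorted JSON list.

Compute FIRST by fixpoint:
round 1:
  A via A→a b: +{a}
  A via A→c a: +{c}
  B via B→b c: +{b}
  S via S→B B S: +{b}
  S via S→a A: +{a}
  S via S→c: +{c}
  S: {a,b,c}  A: {a,c}  B: {b}
round 2:
  A via A→S c: +{b}
  S: {a,b,c}  A: {a,b,c}  B: {b}
round 3: (no change)
  S: {a,b,c}  A: {a,b,c}  B: {b}

FIRST(S) = ["a", "b", "c"]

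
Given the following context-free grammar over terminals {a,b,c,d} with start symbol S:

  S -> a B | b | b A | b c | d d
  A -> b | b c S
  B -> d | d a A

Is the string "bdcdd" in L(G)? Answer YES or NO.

Convert to CNF:
  S -> T0 A | T0 T1 | T2 T2 | T3 B | b
  A -> T0 X4 | b
  B -> T2 X5 | d
  T0 -> b
  T1 -> c
  T2 -> d
  T3 -> a
  X4 -> T1 S
  X5 -> T3 A

CYK fill:
  [0..0]={A,S,T0}  "b"  orig:{A,S}
  [1..1]={B,T2}  "d"  orig:{B}
  [2..2]={T1}  "c"  orig:{}
  [3..3]={B,T2}  "d"  orig:{B}
  [4..4]={B,T2}  "d"  orig:{B}
  [0..1]=∅  "bd"
  [1..2]=∅  "dc"
  [2..3]=∅  "cd"
  [3..4]={S}  "dd"
  [0..2]=∅  "bdc"
  [1..3]=∅  "dcd"
  [2..4]={X4}  "cdd"  orig:{}
  [0..3]=∅  "bdcd"
  [1..4]=∅  "dcdd"
  [0..4]=∅  "bdcdd"

S ∉ T[0,4] ⇒ NO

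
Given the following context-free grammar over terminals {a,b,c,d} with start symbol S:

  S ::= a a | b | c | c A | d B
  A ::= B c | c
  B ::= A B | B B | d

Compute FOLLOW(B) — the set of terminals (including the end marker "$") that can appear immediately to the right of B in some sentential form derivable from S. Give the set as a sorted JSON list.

FIRST sets, iterate to fixpoint:
[1]
  A via A→c: +{c}
  B via B→A B: +{c}
  B via B→d: +{d}
  S via S→a a: +{a}
  S via S→b: +{b}
  S via S→c: +{c}
  S via S→d B: +{d}
  FIRST[S]={a,b,c,d}  FIRST[A]={c}  FIRST[B]={c,d}
[2]
  A via A→B c: +{d}
  FIRST[S]={a,b,c,d}  FIRST[A]={c,d}  FIRST[B]={c,d}
[3] done
  FIRST[S]={a,b,c,d}  FIRST[A]={c,d}  FIRST[B]={c,d}

FOLLOW sets:
initialize: $ ∈ FOLLOW(S)
iter 1:
  A→B c: FOLLOW(B) ⊇ FIRST(c) = {c}; new: +{c}
  B→A B: FOLLOW(A) ⊇ FIRST(B) = {c,d}; new: +{c,d}
  B→B B: FOLLOW(B) ⊇ FIRST(B) = {c,d}; new: +{d}
  S→c A: FOLLOW(A) ⊇ FOLLOW(S) ⊇ {$}; new: +{$}
  S→d B: FOLLOW(B) ⊇ FOLLOW(S) ⊇ {$}; new: +{$}
  S: {$}  A: {$,c,d}  B: {$,c,d}
iter 2: — fixpoint
  S: {$}  A: {$,c,d}  B: {$,c,d}

FOLLOW(B) = ["$", "c", "d"]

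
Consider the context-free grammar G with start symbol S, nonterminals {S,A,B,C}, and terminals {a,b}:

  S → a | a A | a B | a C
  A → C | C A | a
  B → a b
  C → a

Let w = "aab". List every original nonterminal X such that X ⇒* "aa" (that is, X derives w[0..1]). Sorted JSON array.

CNF form of G:
  S -> T0 A | T0 B | T0 C | a
  A -> C A | a
  B -> T0 T1
  C -> a
  T0 -> a
  T1 -> b

CYK table (by increasing span) — only the sub-triangle for w[0..1]:
  cell(0,0) a: {A,C,S,T0}  orig:{A,C,S}
  cell(1,1) a: {A,C,S,T0}  orig:{A,C,S}
  cell(0,1) aa: {A,S}

Original NTs in T[0,1] deriving "aa": ["A", "S"]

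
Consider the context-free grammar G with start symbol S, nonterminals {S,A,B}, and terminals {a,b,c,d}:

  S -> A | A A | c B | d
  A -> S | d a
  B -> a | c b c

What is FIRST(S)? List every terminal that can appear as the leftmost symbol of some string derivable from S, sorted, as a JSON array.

FIRST iteration:
round 1:
  A via A→d a: +{d}
  B via B→a: +{a}
  B via B→c b c: +{c}
  S via S→A: +{d}
  S via S→c B: +{c}
  FIRST(S)={c,d}  FIRST(A)={d}  FIRST(B)={a,c}
round 2:
  A via A→S: +{c}
  FIRST(S)={c,d}  FIRST(A)={c,d}  FIRST(B)={a,c}
round 3: — fixpoint
  FIRST(S)={c,d}  FIRST(A)={c,d}  FIRST(B)={a,c}

FIRST(S) = ["c", "d"]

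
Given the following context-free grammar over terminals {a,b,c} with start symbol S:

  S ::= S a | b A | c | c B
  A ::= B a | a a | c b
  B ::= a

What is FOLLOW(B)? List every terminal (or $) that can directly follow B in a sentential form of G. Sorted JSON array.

FIRST iteration:
iter 1:
  A via A→a a: +{a}
  A via A→c b: +{c}
  B via B→a: +{a}
  S via S→b A: +{b}
  S via S→c: +{c}
  S: {b,c}  A: {a,c}  B: {a}
iter 2: — fixpoint
  S: {b,c}  A: {a,c}  B: {a}

FOLLOW iteration:
initialize: $ ∈ FOLLOW(S)
[1]
  A→B a: FOLLOW(B) ⊇ FIRST(a) = {a}; new: +{a}
  S→S a: FOLLOW(S) ⊇ FIRST(a) = {a}; new: +{a}
  S→b A: FOLLOW(A) ⊇ FOLLOW(S) ⊇ {$,a}; new: +{$,a}
  S→c B: FOLLOW(B) ⊇ FOLLOW(S) ⊇ {$,a}; new: +{$}
  FOLLOW(S)={$,a}  FOLLOW(A)={$,a}  FOLLOW(B)={$,a}
[2] (no change)
  FOLLOW(S)={$,a}  FOLLOW(A)={$,a}  FOLLOW(B)={$,a}

FOLLOW(B) = ["$", "a"]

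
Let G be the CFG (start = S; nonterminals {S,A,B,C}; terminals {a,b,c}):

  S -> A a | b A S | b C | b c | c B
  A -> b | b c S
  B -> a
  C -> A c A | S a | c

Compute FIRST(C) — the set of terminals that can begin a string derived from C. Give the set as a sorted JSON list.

Compute FIRST by fixpoint:
iter 1:
  A via A→b: +{b}
  B via B→a: +{a}
  C via C→A c A: +{b}
  C via C→c: +{c}
  S via S→A a: +{b}
  S via S→c B: +{c}
  FIRST(S)={b,c}  FIRST(A)={b}  FIRST(B)={a}  FIRST(C)={b,c}
iter 2: (no change)
  FIRST(S)={b,c}  FIRST(A)={b}  FIRST(B)={a}  FIRST(C)={b,c}

FIRST(C) = ["b", "c"]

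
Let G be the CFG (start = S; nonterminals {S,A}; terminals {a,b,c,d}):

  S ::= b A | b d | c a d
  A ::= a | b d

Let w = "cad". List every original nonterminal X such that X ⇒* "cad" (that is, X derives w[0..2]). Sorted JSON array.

Convert to CNF:
  S -> T0 A | T0 T1 | T2 X4
  A -> T0 T1 | a
  T0 -> b
  T1 -> d
  T2 -> c
  T3 -> a
  X4 -> T3 T1

Fill CYK table bottom-up (cells [i..j] with 0 ≤ i ≤ j ≤ 2 only):
  T[0,0] 'c' = {T2}  orig:{}
  T[1,1] 'a' = {A,T3}  orig:{A}
  T[2,2] 'd' = {T1}  orig:{}
  T[0,1] 'ca' = ∅
  T[1,2] 'ad' = {X4}  orig:{}
  T[0,2] 'cad' = {S}

Original NTs in T[0,2] deriving "cad": ["S"]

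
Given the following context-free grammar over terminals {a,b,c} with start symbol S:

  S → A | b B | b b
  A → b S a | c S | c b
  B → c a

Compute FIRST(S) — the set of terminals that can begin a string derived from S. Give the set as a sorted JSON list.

FIRST sets, iterate to fixpoint:
pass 1:
  A via A→b S a: +{b}
  A via A→c S: +{c}
  B via B→c a: +{c}
  S via S→A: +{b,c}
  FIRST[S]={b,c}  FIRST[A]={b,c}  FIRST[B]={c}
pass 2: — fixpoint
  FIRST[S]={b,c}  FIRST[A]={b,c}  FIRST[B]={c}

FIRST(S) = ["b", "c"]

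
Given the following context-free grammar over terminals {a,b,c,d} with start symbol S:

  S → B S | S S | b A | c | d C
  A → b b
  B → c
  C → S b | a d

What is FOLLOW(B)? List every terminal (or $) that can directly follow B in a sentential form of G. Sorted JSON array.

Compute FIRST by fixpoint:
iter 1:
  A via A→b b: +{b}
  B via B→c: +{c}
  C via C→a d: +{a}
  S via S→B S: +{c}
  S via S→b A: +{b}
  S via S→d C: +{d}
  S: {b,c,d}  A: {b}  B: {c}  C: {a}
iter 2:
  C via C→S b: +{b,c,d}
  S: {b,c,d}  A: {b}  B: {c}  C: {a,b,c,d}
iter 3: — fixpoint
  S: {b,c,d}  A: {b}  B: {c}  C: {a,b,c,d}

FOLLOW iteration:
seed FOLLOW(S) with $
iter 1:
  C→S b: FOLLOW(S) ⊇ FIRST(b) = {b}; new: +{b}
  S→B S: FOLLOW(B) ⊇ FIRST(S) = {b,c,d}; new: +{b,c,d}
  S→S S: FOLLOW(S) ⊇ FIRST(S) = {b,c,d}; new: +{c,d}
  S→b A: FOLLOW(A) ⊇ FOLLOW(S) ⊇ {$,b,c,d}; new: +{$,b,c,d}
  S→d C: FOLLOW(C) ⊇ FOLLOW(S) ⊇ {$,b,c,d}; new: +{$,b,c,d}
  S: {$,b,c,d}  A: {$,b,c,d}  B: {b,c,d}  C: {$,b,c,d}
iter 2: — fixpoint
  S: {$,b,c,d}  A: {$,b,c,d}  B: {b,c,d}  C: {$,b,c,d}

FOLLOW(B) = ["b", "c", "d"]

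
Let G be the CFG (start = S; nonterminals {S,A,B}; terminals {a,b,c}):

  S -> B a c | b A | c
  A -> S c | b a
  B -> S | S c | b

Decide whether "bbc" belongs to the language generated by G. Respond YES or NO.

CNF form of G:
  S -> B X4 | T1 A | c
  A -> S T0 | T1 T2
  B -> B X3 | S T0 | T1 A | b | c
  T0 -> c
  T1 -> b
  T2 -> a
  X3 -> T2 T0
  X4 -> T2 T0

CYK fill:
  cell(0,0) b: {B,T1}  orig:{B}
  cell(1,1) b: {B,T1}  orig:{B}
  cell(2,2) c: {B,S,T0}  orig:{B,S}
  cell(0,1) bb: ∅
  cell(1,2) bc: ∅
  cell(0,2) bbc: ∅

S ∉ T[0,2] ⇒ NO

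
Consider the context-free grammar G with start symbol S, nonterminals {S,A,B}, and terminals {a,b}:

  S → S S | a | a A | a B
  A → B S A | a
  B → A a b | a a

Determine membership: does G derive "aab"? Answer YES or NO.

Convert to CNF:
  S -> S S | T0 A | T0 B | a
  A -> B X2 | a
  B -> A X3 | T0 T0
  T0 -> a
  T1 -> b
  X2 -> S A
  X3 -> T0 T1

CYK fill:
  [0..0]={A,S,T0}  "a"  orig:{A,S}
  [1..1]={A,S,T0}  "a"  orig:{A,S}
  [2..2]={T1}  "b"  orig:{}
  [0..1]={B,S,X2}  "aa"  orig:{B,S}
  [1..2]={X3}  "ab"  orig:{}
  [0..2]={B}  "aab"

S ∉ T[0,2] ⇒ NO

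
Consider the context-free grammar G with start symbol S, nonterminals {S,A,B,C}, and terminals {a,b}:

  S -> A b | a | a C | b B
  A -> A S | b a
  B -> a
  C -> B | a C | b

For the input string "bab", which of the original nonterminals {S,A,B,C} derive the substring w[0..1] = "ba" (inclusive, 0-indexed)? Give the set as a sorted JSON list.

CNF form of G:
  S -> A T0 | T0 B | T1 C | a
  A -> A S | T0 T1
  B -> a
  C -> T1 C | a | b
  T0 -> b
  T1 -> a

CYK fill — only the sub-triangle for w[0..1]:
  [0..0]={C,T0}  "b"  orig:{C}
  [1..1]={B,C,S,T1}  "a"  orig:{B,C,S}
  [0..1]={A,S}  "ba"

Original NTs in T[0,1] deriving "ba": ["A", "S"]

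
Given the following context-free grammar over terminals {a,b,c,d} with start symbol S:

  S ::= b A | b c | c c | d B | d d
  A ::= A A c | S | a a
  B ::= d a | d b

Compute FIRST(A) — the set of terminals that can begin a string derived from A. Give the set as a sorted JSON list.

Compute FIRST by fixpoint:
[1]
  A via A→a a: +{a}
  B via B→d a: +{d}
  S via S→b A: +{b}
  S via S→c c: +{c}
  S via S→d B: +{d}
  FIRST[S]={b,c,d}  FIRST[A]={a}  FIRST[B]={d}
[2]
  A via A→S: +{b,c,d}
  FIRST[S]={b,c,d}  FIRST[A]={a,b,c,d}  FIRST[B]={d}
[3] done
  FIRST[S]={b,c,d}  FIRST[A]={a,b,c,d}  FIRST[B]={d}

FIRST(A) = ["a", "b", "c", "d"]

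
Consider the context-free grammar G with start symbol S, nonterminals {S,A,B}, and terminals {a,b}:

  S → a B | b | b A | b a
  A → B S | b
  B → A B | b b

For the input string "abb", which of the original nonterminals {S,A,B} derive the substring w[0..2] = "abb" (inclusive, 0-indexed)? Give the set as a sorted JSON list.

CNF form of G:
  S -> T0 A | T0 T1 | T1 B | b
  A -> B S | b
  B -> A B | T0 T0
  T0 -> b
  T1 -> a

CYK fill — only the sub-triangle for w[0..2]:
  [0..0]={T1}  "a"  orig:{}
  [1..1]={A,S,T0}  "b"  orig:{A,S}
  [2..2]={A,S,T0}  "b"  orig:{A,S}
  [0..1]=∅  "ab"
  [1..2]={B,S}  "bb"
  [0..2]={S}  "abb"

Original NTs in T[0,2] deriving "abb": ["S"]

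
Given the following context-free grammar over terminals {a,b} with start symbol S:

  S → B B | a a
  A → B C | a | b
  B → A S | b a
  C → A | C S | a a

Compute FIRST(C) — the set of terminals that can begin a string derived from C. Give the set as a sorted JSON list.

FIRST iteration:
[1]
  A via A→a: +{a}
  A via A→b: +{b}
  B via B→A S: +{a,b}
  C via C→A: +{a,b}
  S via S→B B: +{a,b}
  FIRST[S]={a,b}  FIRST[A]={a,b}  FIRST[B]={a,b}  FIRST[C]={a,b}
[2] (no change)
  FIRST[S]={a,b}  FIRST[A]={a,b}  FIRST[B]={a,b}  FIRST[C]={a,b}

FIRST(C) = ["a", "b"]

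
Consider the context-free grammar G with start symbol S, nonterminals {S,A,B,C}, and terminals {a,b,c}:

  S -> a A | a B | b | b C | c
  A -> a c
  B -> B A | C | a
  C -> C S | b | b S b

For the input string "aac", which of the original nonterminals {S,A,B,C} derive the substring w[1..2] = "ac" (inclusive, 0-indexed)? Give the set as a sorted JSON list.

Convert to CNF:
  S -> T0 A | T0 B | T2 C | b | c
  A -> T0 T1
  B -> B A | C S | T2 X3 | a | b
  C -> C S | T2 X4 | b
  T0 -> a
  T1 -> c
  T2 -> b
  X3 -> S T2
  X4 -> S T2

CYK table (by increasing span) — only the sub-triangle for w[1..2]:
  T[1,1] 'a' = {B,T0}  orig:{B}
  T[2,2] 'c' = {S,T1}  orig:{S}
  T[1,2] 'ac' = {A}

Original NTs in T[1,2] deriving "ac": ["A"]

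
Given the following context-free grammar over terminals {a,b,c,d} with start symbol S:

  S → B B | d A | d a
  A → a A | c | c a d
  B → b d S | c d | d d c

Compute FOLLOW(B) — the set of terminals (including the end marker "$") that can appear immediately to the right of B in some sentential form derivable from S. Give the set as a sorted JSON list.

FIRST sets, iterate to fixpoint:
[1]
  A via A→a A: +{a}
  A via A→c: +{c}
  B via B→b d S: +{b}
  B via B→c d: +{c}
  B via B→d d c: +{d}
  S via S→B B: +{b,c,d}
  S: {b,c,d}  A: {a,c}  B: {b,c,d}
[2] done
  S: {b,c,d}  A: {a,c}  B: {b,c,d}

FOLLOW sets:
initialize: $ ∈ FOLLOW(S)
pass 1:
  S→B B: FOLLOW(B) ⊇ FIRST(B) = {b,c,d}; new: +{b,c,d}
  S→B B: FOLLOW(B) ⊇ FOLLOW(S) ⊇ {$}; new: +{$}
  S→d A: FOLLOW(A) ⊇ FOLLOW(S) ⊇ {$}; new: +{$}
  FOLLOW(S)={$}  FOLLOW(A)={$}  FOLLOW(B)={$,b,c,d}
pass 2:
  B→b d S: FOLLOW(S) ⊇ FOLLOW(B) ⊇ {$,b,c,d}; new: +{b,c,d}
  S→d A: FOLLOW(A) ⊇ FOLLOW(S) ⊇ {$,b,c,d}; new: +{b,c,d}
  FOLLOW(S)={$,b,c,d}  FOLLOW(A)={$,b,c,d}  FOLLOW(B)={$,b,c,d}
pass 3: (no change)
  FOLLOW(S)={$,b,c,d}  FOLLOW(A)={$,b,c,d}  FOLLOW(B)={$,b,c,d}

FOLLOW(B) = ["$", "b", "c", "d"]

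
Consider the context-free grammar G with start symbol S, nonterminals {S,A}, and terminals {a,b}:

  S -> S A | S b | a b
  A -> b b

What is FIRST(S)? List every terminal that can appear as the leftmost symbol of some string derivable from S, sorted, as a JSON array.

FIRST sets, iterate to fixpoint:
round 1:
  A via A→b b: +{b}
  S via S→a b: +{a}
  FIRST[S]={a}  FIRST[A]={b}
round 2: — fixpoint
  FIRST[S]={a}  FIRST[A]={b}

FIRST(S) = ["a"]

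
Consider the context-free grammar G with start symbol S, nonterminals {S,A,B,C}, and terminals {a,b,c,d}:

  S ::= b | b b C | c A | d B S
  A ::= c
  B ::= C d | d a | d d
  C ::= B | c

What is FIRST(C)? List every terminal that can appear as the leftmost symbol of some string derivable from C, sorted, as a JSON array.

Compute FIRST by fixpoint:
[1]
  A via A→c: +{c}
  B via B→d a: +{d}
  C via C→B: +{d}
  C via C→c: +{c}
  S via S→b: +{b}
  S via S→c A: +{c}
  S via S→d B S: +{d}
  FIRST[S]={b,c,d}  FIRST[A]={c}  FIRST[B]={d}  FIRST[C]={c,d}
[2]
  B via B→C d: +{c}
  FIRST[S]={b,c,d}  FIRST[A]={c}  FIRST[B]={c,d}  FIRST[C]={c,d}
[3] done
  FIRST[S]={b,c,d}  FIRST[A]={c}  FIRST[B]={c,d}  FIRST[C]={c,d}

FIRST(C) = ["c", "d"]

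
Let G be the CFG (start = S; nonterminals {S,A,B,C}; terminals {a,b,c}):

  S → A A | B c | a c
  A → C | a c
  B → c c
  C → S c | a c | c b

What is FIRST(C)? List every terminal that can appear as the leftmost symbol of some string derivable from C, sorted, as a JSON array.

FIRST sets, iterate to fixpoint:
pass 1:
  A via A→a c: +{a}
  B via B→c c: +{c}
  C via C→a c: +{a}
  C via C→c b: +{c}
  S via S→A A: +{a}
  S via S→B c: +{c}
  FIRST(S)={a,c}  FIRST(A)={a}  FIRST(B)={c}  FIRST(C)={a,c}
pass 2:
  A via A→C: +{c}
  FIRST(S)={a,c}  FIRST(A)={a,c}  FIRST(B)={c}  FIRST(C)={a,c}
pass 3: done
  FIRST(S)={a,c}  FIRST(A)={a,c}  FIRST(B)={c}  FIRST(C)={a,c}

FIRST(C) = ["a", "c"]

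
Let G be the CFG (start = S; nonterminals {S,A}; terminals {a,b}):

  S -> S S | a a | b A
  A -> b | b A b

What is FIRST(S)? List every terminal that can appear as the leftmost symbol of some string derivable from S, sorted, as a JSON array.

Compute FIRST by fixpoint:
[1]
  A via A→b: +{b}
  S via S→a a: +{a}
  S via S→b A: +{b}
  S: {a,b}  A: {b}
[2] — fixpoint
  S: {a,b}  A: {b}

FIRST(S) = ["a", "b"]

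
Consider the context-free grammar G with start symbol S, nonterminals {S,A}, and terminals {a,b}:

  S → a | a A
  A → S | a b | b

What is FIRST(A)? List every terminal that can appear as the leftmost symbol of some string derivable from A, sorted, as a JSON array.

FIRST iteration:
pass 1:
  A via A→a b: +{a}
  A via A→b: +{b}
  S via S→a: +{a}
  FIRST[S]={a}  FIRST[A]={a,b}
pass 2: (stable)
  FIRST[S]={a}  FIRST[A]={a,b}

FIRST(A) = ["a", "b"]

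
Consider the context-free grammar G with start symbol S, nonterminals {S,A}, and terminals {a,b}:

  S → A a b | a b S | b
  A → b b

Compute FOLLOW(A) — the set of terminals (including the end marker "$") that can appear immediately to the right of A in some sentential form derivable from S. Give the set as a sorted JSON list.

FIRST iteration:
[1]
  A via A→b b: +{b}
  S via S→A a b: +{b}
  S via S→a b S: +{a}
  S: {a,b}  A: {b}
[2] (no change)
  S: {a,b}  A: {b}

Compute FOLLOW by fixpoint:
initialize: $ ∈ FOLLOW(S)
pass 1:
  S→A a b: FOLLOW(A) ⊇ FIRST(a) = {a}; new: +{a}
  FOLLOW(S)={$}  FOLLOW(A)={a}
pass 2: done
  FOLLOW(S)={$}  FOLLOW(A)={a}

FOLLOW(A) = ["a"]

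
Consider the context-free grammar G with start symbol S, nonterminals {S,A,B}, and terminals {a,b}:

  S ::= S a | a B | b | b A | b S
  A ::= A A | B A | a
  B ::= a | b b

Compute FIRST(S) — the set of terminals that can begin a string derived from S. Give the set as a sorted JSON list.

FIRST sets, iterate to fixpoint:
round 1:
  A via A→a: +{a}
  B via B→a: +{a}
  B via B→b b: +{b}
  S via S→a B: +{a}
  S via S→b: +{b}
  FIRST(S)={a,b}  FIRST(A)={a}  FIRST(B)={a,b}
round 2:
  A via A→B A: +{b}
  FIRST(S)={a,b}  FIRST(A)={a,b}  FIRST(B)={a,b}
round 3: (no change)
  FIRST(S)={a,b}  FIRST(A)={a,b}  FIRST(B)={a,b}

FIRST(S) = ["a", "b"]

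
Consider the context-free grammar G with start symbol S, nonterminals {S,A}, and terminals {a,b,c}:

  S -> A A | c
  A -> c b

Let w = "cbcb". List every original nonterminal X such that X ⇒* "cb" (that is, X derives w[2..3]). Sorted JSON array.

CNF form of G:
  S -> A A | c
  A -> T0 T1
  T0 -> c
  T1 -> b

Fill CYK table bottom-up, restricted to cells inside w[2..3]:
  cell(2,2) c: {S,T0}  orig:{S}
  cell(3,3) b: {T1}  orig:{}
  cell(2,3) cb: {A}

Original NTs in T[2,3] deriving "cb": ["A"]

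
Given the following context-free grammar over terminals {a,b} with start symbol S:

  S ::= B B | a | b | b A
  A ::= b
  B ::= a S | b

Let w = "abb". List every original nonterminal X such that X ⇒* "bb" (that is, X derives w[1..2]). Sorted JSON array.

CNF form of G:
  S -> B B | T1 A | a | b
  A -> b
  B -> T0 S | b
  T0 -> a
  T1 -> b

CYK fill (cells [i..j] with 1 ≤ i ≤ j ≤ 2 only):
  cell(1,1) b: {A,B,S,T1}  orig:{A,B,S}
  cell(2,2) b: {A,B,S,T1}  orig:{A,B,S}
  cell(1,2) bb: {S}

Original NTs in T[1,2] deriving "bb": ["S"]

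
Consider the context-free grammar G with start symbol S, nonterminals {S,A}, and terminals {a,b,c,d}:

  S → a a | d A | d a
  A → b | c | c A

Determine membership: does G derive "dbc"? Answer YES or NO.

CNF form of G:
  S -> T1 T1 | T2 A | T2 T1
  A -> T0 A | b | c
  T0 -> c
  T1 -> a
  T2 -> d

Fill CYK table bottom-up:
  T[0,0] 'd' = {T2}  orig:{}
  T[1,1] 'b' = {A}
  T[2,2] 'c' = {A,T0}  orig:{A}
  T[0,1] 'db' = {S}
  T[1,2] 'bc' = ∅
  T[0,2] 'dbc' = ∅

S ∉ T[0,2] ⇒ NO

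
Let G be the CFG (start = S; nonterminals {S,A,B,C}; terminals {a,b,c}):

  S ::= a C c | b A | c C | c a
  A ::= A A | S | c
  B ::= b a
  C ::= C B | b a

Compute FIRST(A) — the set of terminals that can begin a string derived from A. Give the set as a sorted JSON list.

Compute FIRST by fixpoint:
pass 1:
  A via A→c: +{c}
  B via B→b a: +{b}
  C via C→b a: +{b}
  S via S→a C c: +{a}
  S via S→b A: +{b}
  S via S→c C: +{c}
  S: {a,b,c}  A: {c}  B: {b}  C: {b}
pass 2:
  A via A→S: +{a,b}
  S: {a,b,c}  A: {a,b,c}  B: {b}  C: {b}
pass 3: done
  S: {a,b,c}  A: {a,b,c}  B: {b}  C: {b}

FIRST(A) = ["a", "b", "c"]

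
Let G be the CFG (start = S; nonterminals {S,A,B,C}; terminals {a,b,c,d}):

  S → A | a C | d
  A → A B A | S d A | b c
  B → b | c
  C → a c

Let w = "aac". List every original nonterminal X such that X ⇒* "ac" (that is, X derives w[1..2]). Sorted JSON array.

Convert to CNF:
  S -> A X6 | S X7 | T1 T2 | T3 C | d
  A -> A X4 | S X5 | T1 T2
  B -> b | c
  C -> T3 T2
  T0 -> d
  T1 -> b
  T2 -> c
  T3 -> a
  X4 -> B A
  X5 -> T0 A
  X6 -> B A
  X7 -> T0 A

CYK table (by increasing span) (cells [i..j] with 1 ≤ i ≤ j ≤ 2 only):
  [1..1]={T3}  "a"  orig:{}
  [2..2]={B,T2}  "c"  orig:{B}
  [1..2]={C}  "ac"

Original NTs in T[1,2] deriving "ac": ["C"]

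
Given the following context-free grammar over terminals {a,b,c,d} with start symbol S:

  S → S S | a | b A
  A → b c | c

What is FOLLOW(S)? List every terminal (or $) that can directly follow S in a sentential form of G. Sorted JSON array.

FIRST iteration:
[1]
  A via A→b c: +{b}
  A via A→c: +{c}
  S via S→a: +{a}
  S via S→b A: +{b}
  FIRST[S]={a,b}  FIRST[A]={b,c}
[2] done
  FIRST[S]={a,b}  FIRST[A]={b,c}

Compute FOLLOW by fixpoint:
FOLLOW(S) := {$}
round 1:
  S→S S: FOLLOW(S) ⊇ FIRST(S) = {a,b}; new: +{a,b}
  S→b A: FOLLOW(A) ⊇ FOLLOW(S) ⊇ {$,a,b}; new: +{$,a,b}
  S: {$,a,b}  A: {$,a,b}
round 2: (no change)
  S: {$,a,b}  A: {$,a,b}

FOLLOW(S) = ["$", "a", "b"]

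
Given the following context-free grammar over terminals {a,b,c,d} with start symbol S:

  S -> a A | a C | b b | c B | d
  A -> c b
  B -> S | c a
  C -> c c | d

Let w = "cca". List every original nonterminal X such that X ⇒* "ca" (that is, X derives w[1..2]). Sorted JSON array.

CNF form of G:
  S -> T0 B | T1 T1 | T2 A | T2 C | d
  A -> T0 T1
  B -> T0 B | T0 T2 | T1 T1 | T2 A | T2 C | d
  C -> T0 T0 | d
  T0 -> c
  T1 -> b
  T2 -> a

CYK fill — only the sub-triangle for w[1..2]:
  [1..1]={T0}  "c"  orig:{}
  [2..2]={T2}  "a"  orig:{}
  [1..2]={B}  "ca"

Original NTs in T[1,2] deriving "ca": ["B"]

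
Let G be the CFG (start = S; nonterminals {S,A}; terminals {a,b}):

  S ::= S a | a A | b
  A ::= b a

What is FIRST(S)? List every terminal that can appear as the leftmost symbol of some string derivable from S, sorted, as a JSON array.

Compute FIRST by fixpoint:
pass 1:
  A via A→b a: +{b}
  S via S→a A: +{a}
  S via S→b: +{b}
  S: {a,b}  A: {b}
pass 2: — fixpoint
  S: {a,b}  A: {b}

FIRST(S) = ["a", "b"]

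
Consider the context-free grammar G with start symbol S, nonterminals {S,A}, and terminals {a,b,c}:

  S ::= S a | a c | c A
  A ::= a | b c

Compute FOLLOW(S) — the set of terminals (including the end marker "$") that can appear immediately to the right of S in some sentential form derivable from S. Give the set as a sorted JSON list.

FIRST iteration:
iter 1:
  A via A→a: +{a}
  A via A→b c: +{b}
  S via S→a c: +{a}
  S via S→c A: +{c}
  FIRST[S]={a,c}  FIRST[A]={a,b}
iter 2: — fixpoint
  FIRST[S]={a,c}  FIRST[A]={a,b}

FOLLOW iteration:
seed FOLLOW(S) with $
pass 1:
  S→S a: FOLLOW(S) ⊇ FIRST(a) = {a}; new: +{a}
  S→c A: FOLLOW(A) ⊇ FOLLOW(S) ⊇ {$,a}; new: +{$,a}
  FOLLOW(S)={$,a}  FOLLOW(A)={$,a}
pass 2: — fixpoint
  FOLLOW(S)={$,a}  FOLLOW(A)={$,a}

FOLLOW(S) = ["$", "a"]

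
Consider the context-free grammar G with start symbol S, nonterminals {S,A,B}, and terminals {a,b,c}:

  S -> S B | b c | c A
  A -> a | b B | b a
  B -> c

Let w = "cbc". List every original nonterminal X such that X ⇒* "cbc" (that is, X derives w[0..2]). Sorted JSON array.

CNF form of G:
  S -> S B | T0 T2 | T2 A
  A -> T0 B | T0 T1 | a
  B -> c
  T0 -> b
  T1 -> a
  T2 -> c

CYK fill, restricted to cells inside w[0..2]:
  [0..0]={B,T2}  "c"  orig:{B}
  [1..1]={T0}  "b"  orig:{}
  [2..2]={B,T2}  "c"  orig:{B}
  [0..1]=∅  "cb"
  [1..2]={A,S}  "bc"
  [0..2]={S}  "cbc"

Original NTs in T[0,2] deriving "cbc": ["S"]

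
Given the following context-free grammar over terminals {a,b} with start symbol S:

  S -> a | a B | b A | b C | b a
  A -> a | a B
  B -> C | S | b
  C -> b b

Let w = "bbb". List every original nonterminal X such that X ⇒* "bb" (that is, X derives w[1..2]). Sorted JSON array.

Convert to CNF:
  S -> T0 B | T1 A | T1 C | T1 T0 | a
  A -> T0 B | a
  B -> T0 B | T1 A | T1 C | T1 T0 | T1 T1 | a | b
  C -> T1 T1
  T0 -> a
  T1 -> b

Fill CYK table bottom-up — only the sub-triangle for w[1..2]:
  cell(1,1) b: {B,T1}  orig:{B}
  cell(2,2) b: {B,T1}  orig:{B}
  cell(1,2) bb: {B,C}

Original NTs in T[1,2] deriving "bb": ["B", "C"]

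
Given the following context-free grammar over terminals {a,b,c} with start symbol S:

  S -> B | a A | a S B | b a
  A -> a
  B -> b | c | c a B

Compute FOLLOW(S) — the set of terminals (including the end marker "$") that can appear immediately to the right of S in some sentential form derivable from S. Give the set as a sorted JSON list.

FIRST iteration:
pass 1:
  A via A→a: +{a}
  B via B→b: +{b}
  B via B→c: +{c}
  S via S→B: +{b,c}
  S via S→a A: +{a}
  FIRST(S)={a,b,c}  FIRST(A)={a}  FIRST(B)={b,c}
pass 2: (no change)
  FIRST(S)={a,b,c}  FIRST(A)={a}  FIRST(B)={b,c}

Compute FOLLOW by fixpoint:
FOLLOW(S) := {$}
round 1:
  S→B: FOLLOW(B) ⊇ FOLLOW(S) ⊇ {$}; new: +{$}
  S→a A: FOLLOW(A) ⊇ FOLLOW(S) ⊇ {$}; new: +{$}
  S→a S B: FOLLOW(S) ⊇ FIRST(B) = {b,c}; new: +{b,c}
  S→a S B: FOLLOW(B) ⊇ FOLLOW(S) ⊇ {$,b,c}; new: +{b,c}
  FOLLOW(S)={$,b,c}  FOLLOW(A)={$}  FOLLOW(B)={$,b,c}
round 2:
  S→a A: FOLLOW(A) ⊇ FOLLOW(S) ⊇ {$,b,c}; new: +{b,c}
  FOLLOW(S)={$,b,c}  FOLLOW(A)={$,b,c}  FOLLOW(B)={$,b,c}
round 3: (no change)
  FOLLOW(S)={$,b,c}  FOLLOW(A)={$,b,c}  FOLLOW(B)={$,b,c}

FOLLOW(S) = ["$", "b", "c"]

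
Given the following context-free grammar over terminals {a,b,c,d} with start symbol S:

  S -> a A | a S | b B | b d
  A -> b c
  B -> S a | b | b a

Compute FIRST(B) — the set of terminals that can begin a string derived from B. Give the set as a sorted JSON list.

Compute FIRST by fixpoint:
round 1:
  A via A→b c: +{b}
  B via B→b: +{b}
  S via S→a A: +{a}
  S via S→b B: +{b}
  FIRST(S)={a,b}  FIRST(A)={b}  FIRST(B)={b}
round 2:
  B via B→S a: +{a}
  FIRST(S)={a,b}  FIRST(A)={b}  FIRST(B)={a,b}
round 3: — fixpoint
  FIRST(S)={a,b}  FIRST(A)={b}  FIRST(B)={a,b}

FIRST(B) = ["a", "b"]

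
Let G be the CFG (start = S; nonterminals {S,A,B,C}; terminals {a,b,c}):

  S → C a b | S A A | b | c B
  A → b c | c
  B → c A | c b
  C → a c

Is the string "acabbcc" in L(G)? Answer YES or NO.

CNF form of G:
  S -> C X3 | S X4 | T1 B | b
  A -> T0 T1 | c
  B -> T1 A | T1 T0
  C -> T2 T1
  T0 -> b
  T1 -> c
  T2 -> a
  X3 -> T2 T0
  X4 -> A A

CYK table (by increasing span):
  cell(0,0) a: {T2}  orig:{}
  cell(1,1) c: {A,T1}  orig:{A}
  cell(2,2) a: {T2}  orig:{}
  cell(3,3) b: {S,T0}  orig:{S}
  cell(4,4) b: {S,T0}  orig:{S}
  cell(5,5) c: {A,T1}  orig:{A}
  cell(6,6) c: {A,T1}  orig:{A}
  cell(0,1) ac: {C}
  cell(1,2) ca: ∅
  cell(2,3) ab: {X3}  orig:{}
  cell(3,4) bb: ∅
  cell(4,5) bc: {A}
  cell(5,6) cc: {B,X4}  orig:{B}
  cell(0,2) aca: ∅
  cell(1,3) cab: ∅
  cell(2,4) abb: ∅
  cell(3,5) bbc: ∅
  cell(4,6) bcc: {S,X4}  orig:{S}
  cell(0,3) acab: {S}
  cell(1,4) cabb: ∅
  cell(2,5) abbc: ∅
  cell(3,6) bbcc: {S}
  cell(0,4) acabb: ∅
  cell(1,5) cabbc: ∅
  cell(2,6) abbcc: ∅
  cell(0,5) acabbc: ∅
  cell(1,6) cabbcc: ∅
  cell(0,6) acabbcc: {S}

S ∈ T[0,6] ⇒ YES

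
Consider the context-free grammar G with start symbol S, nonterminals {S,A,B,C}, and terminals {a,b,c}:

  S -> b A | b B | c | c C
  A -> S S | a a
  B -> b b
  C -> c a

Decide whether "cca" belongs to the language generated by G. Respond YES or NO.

CNF form of G:
  S -> T1 A | T1 B | T2 C | c
  A -> S S | T0 T0
  B -> T1 T1
  C -> T2 T0
  T0 -> a
  T1 -> b
  T2 -> c

CYK table (by increasing span):
  T[0,0] 'c' = {S,T2}  orig:{S}
  T[1,1] 'c' = {S,T2}  orig:{S}
  T[2,2] 'a' = {T0}  orig:{}
  T[0,1] 'cc' = {A}
  T[1,2] 'ca' = {C}
  T[0,2] 'cca' = {S}

S ∈ T[0,2] ⇒ YES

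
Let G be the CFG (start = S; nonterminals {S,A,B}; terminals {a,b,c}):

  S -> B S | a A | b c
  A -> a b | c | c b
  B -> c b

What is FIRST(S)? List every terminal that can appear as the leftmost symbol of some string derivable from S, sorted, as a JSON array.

Compute FIRST by fixpoint:
round 1:
  A via A→a b: +{a}
  A via A→c: +{c}
  B via B→c b: +{c}
  S via S→B S: +{c}
  S via S→a A: +{a}
  S via S→b c: +{b}
  S: {a,b,c}  A: {a,c}  B: {c}
round 2: (no change)
  S: {a,b,c}  A: {a,c}  B: {c}

FIRST(S) = ["a", "b", "c"]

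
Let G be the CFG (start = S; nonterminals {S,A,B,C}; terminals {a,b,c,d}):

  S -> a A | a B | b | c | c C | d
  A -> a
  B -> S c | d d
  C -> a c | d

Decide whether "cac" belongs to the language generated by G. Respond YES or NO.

CNF form of G:
  S -> T0 C | T2 A | T2 B | b | c | d
  A -> a
  B -> S T0 | T1 T1
  C -> T2 T0 | d
  T0 -> c
  T1 -> d
  T2 -> a

CYK fill:
  cell(0,0) c: {S,T0}  orig:{S}
  cell(1,1) a: {A,T2}  orig:{A}
  cell(2,2) c: {S,T0}  orig:{S}
  cell(0,1) ca: ∅
  cell(1,2) ac: {C}
  cell(0,2) cac: {S}

S ∈ T[0,2] ⇒ YES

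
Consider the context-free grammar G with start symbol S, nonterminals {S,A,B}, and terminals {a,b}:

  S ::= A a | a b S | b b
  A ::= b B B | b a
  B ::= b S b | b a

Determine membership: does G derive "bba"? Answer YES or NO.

Convert to CNF:
  S -> A T1 | T0 T0 | T1 X4
  A -> T0 T1 | T0 X2
  B -> T0 T1 | T0 X3
  T0 -> b
  T1 -> a
  X2 -> B B
  X3 -> S T0
  X4 -> T0 S

CYK fill:
  T[0,0] 'b' = {T0}  orig:{}
  T[1,1] 'b' = {T0}  orig:{}
  T[2,2] 'a' = {T1}  orig:{}
  T[0,1] 'bb' = {S}
  T[1,2] 'ba' = {A,B}
  T[0,2] 'bba' = ∅

S ∉ T[0,2] ⇒ NO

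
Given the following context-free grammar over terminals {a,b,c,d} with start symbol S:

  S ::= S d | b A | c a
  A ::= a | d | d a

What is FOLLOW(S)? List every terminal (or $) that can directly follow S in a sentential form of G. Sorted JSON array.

FIRST iteration:
[1]
  A via A→a: +{a}
  A via A→d: +{d}
  S via S→b A: +{b}
  S via S→c a: +{c}
  S: {b,c}  A: {a,d}
[2] (stable)
  S: {b,c}  A: {a,d}

FOLLOW iteration:
seed FOLLOW(S) with $
pass 1:
  S→S d: FOLLOW(S) ⊇ FIRST(d) = {d}; new: +{d}
  S→b A: FOLLOW(A) ⊇ FOLLOW(S) ⊇ {$,d}; new: +{$,d}
  FOLLOW(S)={$,d}  FOLLOW(A)={$,d}
pass 2: (stable)
  FOLLOW(S)={$,d}  FOLLOW(A)={$,d}

FOLLOW(S) = ["$", "d"]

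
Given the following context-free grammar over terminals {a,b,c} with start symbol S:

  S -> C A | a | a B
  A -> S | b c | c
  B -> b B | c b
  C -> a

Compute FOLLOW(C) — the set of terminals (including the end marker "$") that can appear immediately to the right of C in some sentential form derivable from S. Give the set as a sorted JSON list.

FIRST sets, iterate to fixpoint:
pass 1:
  A via A→b c: +{b}
  A via A→c: +{c}
  B via B→b B: +{b}
  B via B→c b: +{c}
  C via C→a: +{a}
  S via S→C A: +{a}
  S: {a}  A: {b,c}  B: {b,c}  C: {a}
pass 2:
  A via A→S: +{a}
  S: {a}  A: {a,b,c}  B: {b,c}  C: {a}
pass 3: — fixpoint
  S: {a}  A: {a,b,c}  B: {b,c}  C: {a}

FOLLOW iteration:
FOLLOW(S) := {$}
iter 1:
  S→C A: FOLLOW(C) ⊇ FIRST(A) = {a,b,c}; new: +{a,b,c}
  S→C A: FOLLOW(A) ⊇ FOLLOW(S) ⊇ {$}; new: +{$}
  S→a B: FOLLOW(B) ⊇ FOLLOW(S) ⊇ {$}; new: +{$}
  FOLLOW(S)={$}  FOLLOW(A)={$}  FOLLOW(B)={$}  FOLLOW(C)={a,b,c}
iter 2: (no change)
  FOLLOW(S)={$}  FOLLOW(A)={$}  FOLLOW(B)={$}  FOLLOW(C)={a,b,c}

FOLLOW(C) = ["a", "b", "c"]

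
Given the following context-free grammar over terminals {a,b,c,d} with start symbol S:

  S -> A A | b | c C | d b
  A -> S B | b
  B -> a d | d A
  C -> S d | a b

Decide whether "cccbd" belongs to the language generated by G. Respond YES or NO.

CNF form of G:
  S -> A A | T1 T2 | T3 C | b
  A -> S B | b
  B -> T0 T1 | T1 A
  C -> S T1 | T0 T2
  T0 -> a
  T1 -> d
  T2 -> b
  T3 -> c

CYK table (by increasing span):
  cell(0,0) c: {T3}  orig:{}
  cell(1,1) c: {T3}  orig:{}
  cell(2,2) c: {T3}  orig:{}
  cell(3,3) b: {A,S,T2}  orig:{A,S}
  cell(4,4) d: {T1}  orig:{}
  cell(0,1) cc: ∅
  cell(1,2) cc: ∅
  cell(2,3) cb: ∅
  cell(3,4) bd: {C}
  cell(0,2) ccc: ∅
  cell(1,3) ccb: ∅
  cell(2,4) cbd: {S}
  cell(0,3) cccb: ∅
  cell(1,4) ccbd: ∅
  cell(0,4) cccbd: ∅

S ∉ T[0,4] ⇒ NO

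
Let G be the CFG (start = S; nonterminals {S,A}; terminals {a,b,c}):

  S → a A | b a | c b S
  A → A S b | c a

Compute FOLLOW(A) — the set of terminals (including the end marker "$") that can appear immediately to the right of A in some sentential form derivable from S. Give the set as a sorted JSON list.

FIRST iteration:
round 1:
  A via A→c a: +{c}
  S via S→a A: +{a}
  S via S→b a: +{b}
  S via S→c b S: +{c}
  FIRST[S]={a,b,c}  FIRST[A]={c}
round 2: (stable)
  FIRST[S]={a,b,c}  FIRST[A]={c}

Compute FOLLOW by fixpoint:
initialize: $ ∈ FOLLOW(S)
round 1:
  A→A S b: FOLLOW(A) ⊇ FIRST(S) = {a,b,c}; new: +{a,b,c}
  A→A S b: FOLLOW(S) ⊇ FIRST(b) = {b}; new: +{b}
  S→a A: FOLLOW(A) ⊇ FOLLOW(S) ⊇ {$,b}; new: +{$}
  S: {$,b}  A: {$,a,b,c}
round 2: done
  S: {$,b}  A: {$,a,b,c}

FOLLOW(A) = ["$", "a", "b", "c"]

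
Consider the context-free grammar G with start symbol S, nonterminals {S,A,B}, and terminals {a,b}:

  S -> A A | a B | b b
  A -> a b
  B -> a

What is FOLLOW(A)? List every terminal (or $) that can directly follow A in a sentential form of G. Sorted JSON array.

FIRST iteration:
iter 1:
  A via A→a b: +{a}
  B via B→a: +{a}
  S via S→A A: +{a}
  S via S→b b: +{b}
  FIRST(S)={a,b}  FIRST(A)={a}  FIRST(B)={a}
iter 2: done
  FIRST(S)={a,b}  FIRST(A)={a}  FIRST(B)={a}

FOLLOW iteration:
FOLLOW(S) := {$}
pass 1:
  S→A A: FOLLOW(A) ⊇ FIRST(A) = {a}; new: +{a}
  S→A A: FOLLOW(A) ⊇ FOLLOW(S) ⊇ {$}; new: +{$}
  S→a B: FOLLOW(B) ⊇ FOLLOW(S) ⊇ {$}; new: +{$}
  S: {$}  A: {$,a}  B: {$}
pass 2: — fixpoint
  S: {$}  A: {$,a}  B: {$}

FOLLOW(A) = ["$", "a"]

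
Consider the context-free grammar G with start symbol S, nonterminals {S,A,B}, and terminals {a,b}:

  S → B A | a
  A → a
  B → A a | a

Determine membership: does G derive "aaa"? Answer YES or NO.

CNF form of G:
  S -> B A | a
  A -> a
  B -> A T0 | a
  T0 -> a

CYK fill:
  [0..0]={A,B,S,T0}  "a"  orig:{A,B,S}
  [1..1]={A,B,S,T0}  "a"  orig:{A,B,S}
  [2..2]={A,B,S,T0}  "a"  orig:{A,B,S}
  [0..1]={B,S}  "aa"
  [1..2]={B,S}  "aa"
  [0..2]={S}  "aaa"

S ∈ T[0,2] ⇒ YES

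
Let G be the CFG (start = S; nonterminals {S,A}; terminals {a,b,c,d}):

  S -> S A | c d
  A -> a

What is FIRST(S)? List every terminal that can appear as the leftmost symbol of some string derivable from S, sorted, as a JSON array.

FIRST sets, iterate to fixpoint:
pass 1:
  A via A→a: +{a}
  S via S→c d: +{c}
  FIRST(S)={c}  FIRST(A)={a}
pass 2: (no change)
  FIRST(S)={c}  FIRST(A)={a}

FIRST(S) = ["c"]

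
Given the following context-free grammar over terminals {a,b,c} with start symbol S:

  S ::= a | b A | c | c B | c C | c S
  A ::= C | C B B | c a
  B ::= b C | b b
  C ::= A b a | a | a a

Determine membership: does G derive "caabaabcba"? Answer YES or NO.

CNF form of G:
  S -> T0 A | T2 B | T2 C | T2 S | a | c
  A -> A X3 | C X4 | T1 T1 | T2 T1 | a
  B -> T0 C | T0 T0
  C -> A X5 | T1 T1 | a
  T0 -> b
  T1 -> a
  T2 -> c
  X3 -> T0 T1
  X4 -> B B
  X5 -> T0 T1

CYK table (by increasing span):
  [0..0]={S,T2}  "c"  orig:{S}
  [1..1]={A,C,S,T1}  "a"  orig:{A,C,S}
  [2..2]={A,C,S,T1}  "a"  orig:{A,C,S}
  [3..3]={T0}  "b"  orig:{}
  [4..4]={A,C,S,T1}  "a"  orig:{A,C,S}
  [5..5]={A,C,S,T1}  "a"  orig:{A,C,S}
  [6..6]={T0}  "b"  orig:{}
  [7..7]={S,T2}  "c"  orig:{S}
  [8..8]={T0}  "b"  orig:{}
  [9..9]={A,C,S,T1}  "a"  orig:{A,C,S}
  [0..1]={A,S}  "ca"
  [1..2]={A,C}  "aa"
  [2..3]=∅  "ab"
  [3..4]={B,S,X3,X5}  "ba"  orig:{B,S}
  [4..5]={A,C}  "aa"
  [5..6]=∅  "ab"
  [6..7]=∅  "bc"
  [7..8]=∅  "cb"
  [8..9]={B,S,X3,X5}  "ba"  orig:{B,S}
  [0..2]={S}  "caa"
  [1..3]=∅  "aab"
  [2..4]={A,C}  "aba"
  [3..5]={B,S}  "baa"
  [4..6]=∅  "aab"
  [5..7]=∅  "abc"
  [6..8]=∅  "bcb"
  [7..9]={S}  "cba"
  [0..3]=∅  "caab"
  [1..4]={A,C}  "aaba"
  [2..5]=∅  "abaa"
  [3..6]=∅  "baab"
  [4..7]=∅  "aabc"
  [5..8]=∅  "abcb"
  [6..9]=∅  "bcba"
  [0..4]={S}  "caaba"
  [1..5]=∅  "aabaa"
  [2..6]=∅  "abaab"
  [3..7]=∅  "baabc"
  [4..8]=∅  "aabcb"
  [5..9]=∅  "abcba"
  [0..5]=∅  "caabaa"
  [1..6]=∅  "aabaab"
  [2..7]=∅  "abaabc"
  [3..8]=∅  "baabcb"
  [4..9]=∅  "aabcba"
  [0..6]=∅  "caabaab"
  [1..7]=∅  "aabaabc"
  [2..8]=∅  "abaabcb"
  [3..9]=∅  "baabcba"
  [0..7]=∅  "caabaabc"
  [1..8]=∅  "aabaabcb"
  [2..9]=∅  "abaabcba"
  [0..8]=∅  "caabaabcb"
  [1..9]=∅  "aabaabcba"
  [0..9]=∅  "caabaabcba"

S ∉ T[0,9] ⇒ NO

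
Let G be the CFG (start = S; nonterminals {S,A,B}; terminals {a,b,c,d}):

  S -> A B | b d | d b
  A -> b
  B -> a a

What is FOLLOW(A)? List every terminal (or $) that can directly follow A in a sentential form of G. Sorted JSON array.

FIRST sets, iterate to fixpoint:
iter 1:
  A via A→b: +{b}
  B via B→a a: +{a}
  S via S→A B: +{b}
  S via S→d b: +{d}
  S: {b,d}  A: {b}  B: {a}
iter 2: (no change)
  S: {b,d}  A: {b}  B: {a}

Compute FOLLOW by fixpoint:
seed FOLLOW(S) with $
round 1:
  S→A B: FOLLOW(A) ⊇ FIRST(B) = {a}; new: +{a}
  S→A B: FOLLOW(B) ⊇ FOLLOW(S) ⊇ {$}; new: +{$}
  FOLLOW[S]={$}  FOLLOW[A]={a}  FOLLOW[B]={$}
round 2: done
  FOLLOW[S]={$}  FOLLOW[A]={a}  FOLLOW[B]={$}

FOLLOW(A) = ["a"]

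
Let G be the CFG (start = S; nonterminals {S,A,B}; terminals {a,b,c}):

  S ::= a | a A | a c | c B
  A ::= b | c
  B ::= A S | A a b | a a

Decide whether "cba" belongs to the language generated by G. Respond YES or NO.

Convert to CNF:
  S -> T0 A | T0 T2 | T2 B | a
  A -> b | c
  B -> A S | A X3 | T0 T0
  T0 -> a
  T1 -> b
  T2 -> c
  X3 -> T0 T1

Fill CYK table bottom-up:
  [0..0]={A,T2}  "c"  orig:{A}
  [1..1]={A,T1}  "b"  orig:{A}
  [2..2]={S,T0}  "a"  orig:{S}
  [0..1]=∅  "cb"
  [1..2]={B}  "ba"
  [0..2]={S}  "cba"

S ∈ T[0,2] ⇒ YES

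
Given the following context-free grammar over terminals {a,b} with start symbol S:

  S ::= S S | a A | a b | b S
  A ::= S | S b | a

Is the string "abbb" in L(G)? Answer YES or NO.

CNF form of G:
  S -> S S | T0 S | T1 A | T1 T0
  A -> S S | S T0 | T0 S | T1 A | T1 T0 | a
  T0 -> b
  T1 -> a

Fill CYK table bottom-up:
  cell(0,0) a: {A,T1}  orig:{A}
  cell(1,1) b: {T0}  orig:{}
  cell(2,2) b: {T0}  orig:{}
  cell(3,3) b: {T0}  orig:{}
  cell(0,1) ab: {A,S}
  cell(1,2) bb: ∅
  cell(2,3) bb: ∅
  cell(0,2) abb: {A}
  cell(1,3) bbb: ∅
  cell(0,3) abbb: ∅

S ∉ T[0,3] ⇒ NO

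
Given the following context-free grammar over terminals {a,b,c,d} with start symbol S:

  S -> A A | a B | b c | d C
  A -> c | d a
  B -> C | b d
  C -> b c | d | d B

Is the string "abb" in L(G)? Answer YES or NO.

CNF form of G:
  S -> A A | T0 C | T1 B | T2 T3
  A -> T0 T1 | c
  B -> T0 B | T2 T0 | T2 T3 | d
  C -> T0 B | T2 T3 | d
  T0 -> d
  T1 -> a
  T2 -> b
  T3 -> c

Fill CYK table bottom-up:
  cell(0,0) a: {T1}  orig:{}
  cell(1,1) b: {T2}  orig:{}
  cell(2,2) b: {T2}  orig:{}
  cell(0,1) ab: ∅
  cell(1,2) bb: ∅
  cell(0,2) abb: ∅

S ∉ T[0,2] ⇒ NO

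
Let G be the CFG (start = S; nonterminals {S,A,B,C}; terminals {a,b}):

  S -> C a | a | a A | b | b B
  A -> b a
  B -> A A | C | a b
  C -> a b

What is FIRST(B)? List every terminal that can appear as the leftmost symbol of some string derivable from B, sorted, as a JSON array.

FIRST sets, iterate to fixpoint:
iter 1:
  A via A→b a: +{b}
  B via B→A A: +{b}
  B via B→a b: +{a}
  C via C→a b: +{a}
  S via S→C a: +{a}
  S via S→b: +{b}
  S: {a,b}  A: {b}  B: {a,b}  C: {a}
iter 2: (stable)
  S: {a,b}  A: {b}  B: {a,b}  C: {a}

FIRST(B) = ["a", "b"]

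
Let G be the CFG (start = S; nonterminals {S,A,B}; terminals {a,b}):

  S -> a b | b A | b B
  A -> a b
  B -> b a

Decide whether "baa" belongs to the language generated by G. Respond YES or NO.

Convert to CNF:
  S -> T0 T1 | T1 A | T1 B
  A -> T0 T1
  B -> T1 T0
  T0 -> a
  T1 -> b

Fill CYK table bottom-up:
  T[0,0] 'b' = {T1}  orig:{}
  T[1,1] 'a' = {T0}  orig:{}
  T[2,2] 'a' = {T0}  orig:{}
  T[0,1] 'ba' = {B}
  T[1,2] 'aa' = ∅
  T[0,2] 'baa' = ∅

S ∉ T[0,2] ⇒ NO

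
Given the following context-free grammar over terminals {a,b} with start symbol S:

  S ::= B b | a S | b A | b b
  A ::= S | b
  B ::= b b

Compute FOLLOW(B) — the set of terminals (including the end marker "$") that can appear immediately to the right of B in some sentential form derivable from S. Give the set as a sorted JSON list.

FIRST iteration:
round 1:
  A via A→b: +{b}
  B via B→b b: +{b}
  S via S→B b: +{b}
  S via S→a S: +{a}
  FIRST(S)={a,b}  FIRST(A)={b}  FIRST(B)={b}
round 2:
  A via A→S: +{a}
  FIRST(S)={a,b}  FIRST(A)={a,b}  FIRST(B)={b}
round 3: — fixpoint
  FIRST(S)={a,b}  FIRST(A)={a,b}  FIRST(B)={b}

FOLLOW iteration:
initialize: $ ∈ FOLLOW(S)
[1]
  S→B b: FOLLOW(B) ⊇ FIRST(b) = {b}; new: +{b}
  S→b A: FOLLOW(A) ⊇ FOLLOW(S) ⊇ {$}; new: +{$}
  FOLLOW[S]={$}  FOLLOW[A]={$}  FOLLOW[B]={b}
[2] done
  FOLLOW[S]={$}  FOLLOW[A]={$}  FOLLOW[B]={b}

FOLLOW(B) = ["b"]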